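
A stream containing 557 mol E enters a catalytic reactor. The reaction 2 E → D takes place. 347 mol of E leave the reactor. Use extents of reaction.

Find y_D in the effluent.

0.232

For E: n = n₀ − 2ξ → 347 = 557 − 2ξ, giving ξ = 105 mol.
Outlet amounts (n = n₀ + ν ξ):
  E: 557 − 2(105) = 347
  D: 0 + 1(105) = 105
Total out = 452 mol; y_D = 105 / 452 = 0.2323.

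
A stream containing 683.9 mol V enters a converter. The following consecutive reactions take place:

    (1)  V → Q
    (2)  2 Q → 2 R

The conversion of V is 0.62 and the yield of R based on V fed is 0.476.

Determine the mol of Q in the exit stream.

Conversion of V: V consumed = 1ξ₁ = 0.62 × 683.9 → ξ₁ = 424 mol.
Yield of R: 2ξ₂ / 683.9 = 0.476 → ξ₂ = 162.8 mol.
Outlet amounts (n = n₀ + Σ ν·ξ):
  V: 683.9 − 1(424) = 259.9
  Q: 0 + 1(424) − 2(162.8) = 98.48
  R: 0 + 2(162.8) = 325.5

98.5 mol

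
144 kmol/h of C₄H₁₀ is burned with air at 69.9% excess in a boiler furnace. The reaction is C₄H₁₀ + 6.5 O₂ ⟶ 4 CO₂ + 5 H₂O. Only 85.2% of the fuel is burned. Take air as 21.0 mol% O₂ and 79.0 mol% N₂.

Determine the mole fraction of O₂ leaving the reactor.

Stoichiometric O₂ = 6.5 × 144 = 936 kmol/h; O₂ fed = 936 × 1.699 = 1590 kmol/h.
N₂ fed = 1590 × 79/21 = 5982 kmol/h.
Fuel reacted = 0.852 × 144 → ξ = 122.7 kmol/h.
Outlet (n = n₀ + ν ξ):
  C₄H₁₀: 144 − 1(122.7) = 21.31
  O₂: 1590 − 6.5(122.7) = 792.8
  N₂: 5982 (inert)
  CO₂: 0 + 4(122.7) = 490.8
  H₂O: 0 + 5(122.7) = 613.4
Total out = 7901 kmol/h; y_O₂ = 792.8 / 7901 = 0.1003.

0.1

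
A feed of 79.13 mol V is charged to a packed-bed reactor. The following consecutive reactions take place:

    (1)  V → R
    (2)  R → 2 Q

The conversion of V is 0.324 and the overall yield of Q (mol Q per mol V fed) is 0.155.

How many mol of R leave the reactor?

19.5 mol

Conversion of V: V consumed = 1ξ₁ = 0.324 × 79.13 → ξ₁ = 25.64 mol.
Yield of Q: 2ξ₂ / 79.13 = 0.155 → ξ₂ = 6.133 mol.
Outlet amounts (n = n₀ + Σ ν·ξ):
  V: 79.13 − 1(25.64) = 53.49
  R: 0 + 1(25.64) − 1(6.133) = 19.51
  Q: 0 + 2(6.133) = 12.27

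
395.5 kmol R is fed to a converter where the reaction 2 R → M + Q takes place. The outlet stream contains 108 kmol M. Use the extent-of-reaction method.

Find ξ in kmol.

For M: n = n₀ + 1ξ → 108 = 0 + 1ξ, giving ξ = 108 kmol.
Outlet amounts (n = n₀ + ν ξ):
  R: 395.5 − 2(108) = 179.5
  M: 0 + 1(108) = 108
  Q: 0 + 1(108) = 108

ξ = 108 kmol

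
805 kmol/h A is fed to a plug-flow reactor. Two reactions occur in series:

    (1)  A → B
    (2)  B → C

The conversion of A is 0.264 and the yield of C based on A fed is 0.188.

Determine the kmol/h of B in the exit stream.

61.2 kmol/h

Conversion of A: A consumed = 1ξ₁ = 0.264 × 805 → ξ₁ = 212.5 kmol/h.
Yield of C: 1ξ₂ / 805 = 0.188 → ξ₂ = 151.3 kmol/h.
Outlet amounts (n = n₀ + Σ ν·ξ):
  A: 805 − 1(212.5) = 592.5
  B: 0 + 1(212.5) − 1(151.3) = 61.18
  C: 0 + 1(151.3) = 151.3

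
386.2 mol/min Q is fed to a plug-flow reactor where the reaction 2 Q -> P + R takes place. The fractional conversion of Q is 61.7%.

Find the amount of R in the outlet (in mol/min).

119 mol/min

Q reacted = 0.617 × 386.2 = 238.3 mol/min; ν_Q = −2, so ξ = 238.3/2 = 119.1 mol/min.
Outlet amounts (n = n₀ + ν ξ):
  Q: 386.2 − 2(119.1) = 147.9
  P: 0 + 1(119.1) = 119.1
  R: 0 + 1(119.1) = 119.1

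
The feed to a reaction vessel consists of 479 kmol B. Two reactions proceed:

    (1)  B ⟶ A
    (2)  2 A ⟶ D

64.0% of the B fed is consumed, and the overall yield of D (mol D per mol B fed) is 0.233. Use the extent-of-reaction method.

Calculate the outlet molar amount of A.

Conversion of B: B consumed = 1ξ₁ = 0.64 × 479 → ξ₁ = 306.6 kmol.
Yield of D: 1ξ₂ / 479 = 0.233 → ξ₂ = 111.6 kmol.
Outlet amounts (n = n₀ + Σ ν·ξ):
  B: 479 − 1(306.6) = 172.4
  A: 0 + 1(306.6) − 2(111.6) = 83.35
  D: 0 + 1(111.6) = 111.6

83.3 kmol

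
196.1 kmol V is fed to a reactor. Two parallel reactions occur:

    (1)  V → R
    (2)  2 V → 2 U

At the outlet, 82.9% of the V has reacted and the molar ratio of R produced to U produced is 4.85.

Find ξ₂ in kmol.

Conversion of V: V consumed = 0.829 × 196.1 = 162.6 kmol = 1ξ₁ + 2ξ₂.
Selectivity: 1ξ₁ / (2ξ₂) = 4.85 → ξ₁ = 9.7 ξ₂.
Substitute: (1·9.7 + 2) ξ₂ = 162.6 → ξ₂ = 13.89 kmol, ξ₁ = 134.8 kmol.
Outlet amounts (n = n₀ + Σ ν·ξ):
  V: 196.1 − 1(134.8) − 2(13.89) = 33.53
  R: 0 + 1(134.8) = 134.8
  U: 0 + 2(13.89) = 27.79

ξ₂ = 13.9 kmol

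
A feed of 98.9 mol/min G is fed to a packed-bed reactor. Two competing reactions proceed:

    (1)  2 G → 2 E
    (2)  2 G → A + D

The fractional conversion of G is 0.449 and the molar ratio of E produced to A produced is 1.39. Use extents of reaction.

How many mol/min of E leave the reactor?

Conversion of G: G consumed = 0.449 × 98.9 = 44.41 mol/min = 2ξ₁ + 2ξ₂.
Selectivity: 2ξ₁ / (1ξ₂) = 1.39 → ξ₁ = 0.695 ξ₂.
Substitute: (2·0.695 + 2) ξ₂ = 44.41 → ξ₂ = 13.1 mol/min, ξ₁ = 9.104 mol/min.
Outlet amounts (n = n₀ + Σ ν·ξ):
  G: 98.9 − 2(9.104) − 2(13.1) = 54.49
  E: 0 + 2(9.104) = 18.21
  A: 0 + 1(13.1) = 13.1
  D: 0 + 1(13.1) = 13.1

18.2 mol/min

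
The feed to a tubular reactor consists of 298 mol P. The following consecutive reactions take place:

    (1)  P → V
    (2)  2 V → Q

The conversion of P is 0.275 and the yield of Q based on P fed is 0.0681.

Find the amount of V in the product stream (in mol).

41.4 mol

Conversion of P: P consumed = 1ξ₁ = 0.275 × 298 → ξ₁ = 81.95 mol.
Yield of Q: 1ξ₂ / 298 = 0.0681 → ξ₂ = 20.29 mol.
Outlet amounts (n = n₀ + Σ ν·ξ):
  P: 298 − 1(81.95) = 216.1
  V: 0 + 1(81.95) − 2(20.29) = 41.36
  Q: 0 + 1(20.29) = 20.29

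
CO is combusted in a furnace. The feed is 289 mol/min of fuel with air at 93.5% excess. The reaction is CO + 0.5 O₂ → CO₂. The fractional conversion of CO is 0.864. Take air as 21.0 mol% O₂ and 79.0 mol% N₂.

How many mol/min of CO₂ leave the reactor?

250 mol/min

Stoichiometric O₂ = 0.5 × 289 = 144.5 mol/min; O₂ fed = 144.5 × 1.935 = 279.6 mol/min.
N₂ fed = 279.6 × 79/21 = 1052 mol/min.
Fuel reacted = 0.864 × 289 → ξ = 249.7 mol/min.
Outlet (n = n₀ + ν ξ):
  CO: 289 − 1(249.7) = 39.3
  O₂: 279.6 − 0.5(249.7) = 154.8
  N₂: 1052 (inert)
  CO₂: 0 + 1(249.7) = 249.7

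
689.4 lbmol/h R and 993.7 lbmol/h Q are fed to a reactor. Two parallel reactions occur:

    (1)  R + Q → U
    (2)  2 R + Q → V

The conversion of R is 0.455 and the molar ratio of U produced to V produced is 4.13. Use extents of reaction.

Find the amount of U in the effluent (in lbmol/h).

Conversion of R: R consumed = 0.455 × 689.4 = 313.7 lbmol/h = 1ξ₁ + 2ξ₂.
Selectivity: 1ξ₁ / (1ξ₂) = 4.13 → ξ₁ = 4.13 ξ₂.
Substitute: (1·4.13 + 2) ξ₂ = 313.7 → ξ₂ = 51.17 lbmol/h, ξ₁ = 211.3 lbmol/h.
Outlet amounts (n = n₀ + Σ ν·ξ):
  R: 689.4 − 1(211.3) − 2(51.17) = 375.7
  Q: 993.7 − 1(211.3) − 1(51.17) = 731.2
  U: 0 + 1(211.3) = 211.3
  V: 0 + 1(51.17) = 51.17

211 lbmol/h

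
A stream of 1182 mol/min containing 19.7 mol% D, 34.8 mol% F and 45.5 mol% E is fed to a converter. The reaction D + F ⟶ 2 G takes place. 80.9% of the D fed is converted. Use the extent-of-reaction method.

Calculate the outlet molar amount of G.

377 mol/min

D reacted = 0.809 × 232.9 = 188.4 mol/min; ν_D = −1, so ξ = 188.4/1 = 188.4 mol/min.
Outlet amounts (n = n₀ + ν ξ):
  D: 232.9 − 1(188.4) = 44.48
  F: 411.3 − 1(188.4) = 223
  G: 0 + 2(188.4) = 376.8
  E: 537.8 (inert)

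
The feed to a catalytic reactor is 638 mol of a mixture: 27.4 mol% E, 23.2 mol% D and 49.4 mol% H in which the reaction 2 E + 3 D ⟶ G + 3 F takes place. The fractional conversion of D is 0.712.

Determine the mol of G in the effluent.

D reacted = 0.712 × 148 = 105.4 mol; ν_D = −3, so ξ = 105.4/3 = 35.13 mol.
Outlet amounts (n = n₀ + ν ξ):
  E: 174.8 − 2(35.13) = 104.6
  D: 148 − 3(35.13) = 42.63
  G: 0 + 1(35.13) = 35.13
  F: 0 + 3(35.13) = 105.4
  H: 315.2 (inert)

35.1 mol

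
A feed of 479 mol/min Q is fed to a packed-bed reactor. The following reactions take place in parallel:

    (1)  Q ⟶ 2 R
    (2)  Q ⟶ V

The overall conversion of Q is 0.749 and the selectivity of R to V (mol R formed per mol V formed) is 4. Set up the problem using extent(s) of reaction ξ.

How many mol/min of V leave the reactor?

120 mol/min

Conversion of Q: Q consumed = 0.749 × 479 = 358.8 mol/min = 1ξ₁ + 1ξ₂.
Selectivity: 2ξ₁ / (1ξ₂) = 4 → ξ₁ = 2 ξ₂.
Substitute: (1·2 + 1) ξ₂ = 358.8 → ξ₂ = 119.6 mol/min, ξ₁ = 239.2 mol/min.
Outlet amounts (n = n₀ + Σ ν·ξ):
  Q: 479 − 1(239.2) − 1(119.6) = 120.2
  R: 0 + 2(239.2) = 478.4
  V: 0 + 1(119.6) = 119.6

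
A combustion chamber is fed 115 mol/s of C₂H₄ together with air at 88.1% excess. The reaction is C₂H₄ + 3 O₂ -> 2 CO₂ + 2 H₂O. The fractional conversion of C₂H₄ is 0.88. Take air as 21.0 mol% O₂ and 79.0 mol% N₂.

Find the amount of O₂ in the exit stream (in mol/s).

345 mol/s

Stoichiometric O₂ = 3 × 115 = 345 mol/s; O₂ fed = 345 × 1.881 = 648.9 mol/s.
N₂ fed = 648.9 × 79/21 = 2441 mol/s.
Fuel reacted = 0.88 × 115 → ξ = 101.2 mol/s.
Outlet (n = n₀ + ν ξ):
  C₂H₄: 115 − 1(101.2) = 13.8
  O₂: 648.9 − 3(101.2) = 345.3
  N₂: 2441 (inert)
  CO₂: 0 + 2(101.2) = 202.4
  H₂O: 0 + 2(101.2) = 202.4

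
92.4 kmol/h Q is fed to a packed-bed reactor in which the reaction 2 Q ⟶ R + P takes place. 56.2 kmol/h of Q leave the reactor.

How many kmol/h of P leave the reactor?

18.1 kmol/h

For Q: n = n₀ − 2ξ → 56.2 = 92.4 − 2ξ, giving ξ = 18.1 kmol/h.
Outlet amounts (n = n₀ + ν ξ):
  Q: 92.4 − 2(18.1) = 56.2
  R: 0 + 1(18.1) = 18.1
  P: 0 + 1(18.1) = 18.1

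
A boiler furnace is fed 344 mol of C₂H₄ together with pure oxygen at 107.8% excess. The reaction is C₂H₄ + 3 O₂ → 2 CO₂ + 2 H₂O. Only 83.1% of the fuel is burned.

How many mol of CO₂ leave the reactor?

Stoichiometric O₂ = 3 × 344 = 1032 mol; O₂ fed = 1032 × 2.078 = 2144 mol.
Fuel reacted = 0.831 × 344 → ξ = 285.9 mol.
Outlet (n = n₀ + ν ξ):
  C₂H₄: 344 − 1(285.9) = 58.14
  O₂: 2144 − 3(285.9) = 1287
  CO₂: 0 + 2(285.9) = 571.7
  H₂O: 0 + 2(285.9) = 571.7

572 mol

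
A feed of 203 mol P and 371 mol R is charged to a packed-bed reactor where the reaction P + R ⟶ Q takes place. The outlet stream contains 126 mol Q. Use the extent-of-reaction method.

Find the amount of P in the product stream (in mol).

For Q: n = n₀ + 1ξ → 126 = 0 + 1ξ, giving ξ = 126 mol.
Outlet amounts (n = n₀ + ν ξ):
  P: 203 − 1(126) = 77
  R: 371 − 1(126) = 245
  Q: 0 + 1(126) = 126

77 mol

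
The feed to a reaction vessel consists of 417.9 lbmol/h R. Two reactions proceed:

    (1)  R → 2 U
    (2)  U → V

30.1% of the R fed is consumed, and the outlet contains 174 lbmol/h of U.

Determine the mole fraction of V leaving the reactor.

0.143

Conversion of R: R consumed = 1ξ₁ = 0.301 × 417.9 → ξ₁ = 125.8 lbmol/h.
U balance: n_U = 0 + 2ξ₁ − 1ξ₂ = 174 → ξ₂ = (2·125.8 − 174)/1 = 77.58 lbmol/h.
Outlet amounts (n = n₀ + Σ ν·ξ):
  R: 417.9 − 1(125.8) = 292.1
  U: 0 + 2(125.8) − 1(77.58) = 174
  V: 0 + 1(77.58) = 77.58
Total out = 543.7 lbmol/h; y_V = 77.58 / 543.7 = 0.1427.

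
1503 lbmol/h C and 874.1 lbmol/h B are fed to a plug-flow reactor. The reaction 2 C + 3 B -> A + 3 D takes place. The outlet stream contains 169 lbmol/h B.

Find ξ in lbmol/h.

For B: n = n₀ − 3ξ → 169 = 874.1 − 3ξ, giving ξ = 235 lbmol/h.
Outlet amounts (n = n₀ + ν ξ):
  C: 1503 − 2(235) = 1033
  B: 874.1 − 3(235) = 169
  A: 0 + 1(235) = 235
  D: 0 + 3(235) = 705.1

ξ = 235 lbmol/h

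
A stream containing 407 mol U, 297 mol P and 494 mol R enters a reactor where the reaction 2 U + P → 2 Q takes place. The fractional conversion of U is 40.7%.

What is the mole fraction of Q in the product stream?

0.149

U reacted = 0.407 × 407 = 165.6 mol; ν_U = −2, so ξ = 165.6/2 = 82.82 mol.
Outlet amounts (n = n₀ + ν ξ):
  U: 407 − 2(82.82) = 241.4
  P: 297 − 1(82.82) = 214.2
  Q: 0 + 2(82.82) = 165.6
  R: 494 (inert)
Total out = 1115 mol; y_Q = 165.6 / 1115 = 0.1485.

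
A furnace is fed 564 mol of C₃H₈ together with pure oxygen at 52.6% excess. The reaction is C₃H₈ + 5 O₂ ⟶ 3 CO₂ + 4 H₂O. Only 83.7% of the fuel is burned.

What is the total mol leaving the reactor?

5340 mol

Stoichiometric O₂ = 5 × 564 = 2820 mol; O₂ fed = 2820 × 1.526 = 4303 mol.
Fuel reacted = 0.837 × 564 → ξ = 472.1 mol.
Outlet (n = n₀ + ν ξ):
  C₃H₈: 564 − 1(472.1) = 91.93
  O₂: 4303 − 5(472.1) = 1943
  CO₂: 0 + 3(472.1) = 1416
  H₂O: 0 + 4(472.1) = 1888
Total out = 91.93 + 1943 + 1416 + 1888 = 5339 mol.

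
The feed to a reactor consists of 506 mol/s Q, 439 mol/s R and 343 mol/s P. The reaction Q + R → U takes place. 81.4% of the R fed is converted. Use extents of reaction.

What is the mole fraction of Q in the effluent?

R reacted = 0.814 × 439 = 357.3 mol/s; ν_R = −1, so ξ = 357.3/1 = 357.3 mol/s.
Outlet amounts (n = n₀ + ν ξ):
  Q: 506 − 1(357.3) = 148.7
  R: 439 − 1(357.3) = 81.65
  U: 0 + 1(357.3) = 357.3
  P: 343 (inert)
Total out = 930.7 mol/s; y_Q = 148.7 / 930.7 = 0.1597.

0.16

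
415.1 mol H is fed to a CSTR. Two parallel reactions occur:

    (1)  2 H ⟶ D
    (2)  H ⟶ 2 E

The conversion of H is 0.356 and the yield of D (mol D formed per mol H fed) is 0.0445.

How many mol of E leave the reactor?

Yield of D: 1ξ₁ / 415.1 = 0.0445 → ξ₁ = 18.47 mol.
Conversion of H: 2ξ₁ + 1ξ₂ = 0.356 × 415.1 = 147.8 → ξ₂ = 110.8 mol.
Outlet amounts (n = n₀ + Σ ν·ξ):
  H: 415.1 − 2(18.47) − 1(110.8) = 267.3
  D: 0 + 1(18.47) = 18.47
  E: 0 + 2(110.8) = 221.7

222 mol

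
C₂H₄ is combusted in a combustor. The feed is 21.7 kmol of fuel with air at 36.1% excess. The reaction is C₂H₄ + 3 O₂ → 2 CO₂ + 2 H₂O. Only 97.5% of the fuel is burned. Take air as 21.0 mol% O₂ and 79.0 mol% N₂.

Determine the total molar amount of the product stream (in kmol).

Stoichiometric O₂ = 3 × 21.7 = 65.1 kmol; O₂ fed = 65.1 × 1.361 = 88.6 kmol.
N₂ fed = 88.6 × 79/21 = 333.3 kmol.
Fuel reacted = 0.975 × 21.7 → ξ = 21.16 kmol.
Outlet (n = n₀ + ν ξ):
  C₂H₄: 21.7 − 1(21.16) = 0.5425
  O₂: 88.6 − 3(21.16) = 25.13
  N₂: 333.3 (inert)
  CO₂: 0 + 2(21.16) = 42.31
  H₂O: 0 + 2(21.16) = 42.31
Total out = 0.5425 + 25.13 + 333.3 + 42.31 + 42.31 = 443.6 kmol.

444 kmol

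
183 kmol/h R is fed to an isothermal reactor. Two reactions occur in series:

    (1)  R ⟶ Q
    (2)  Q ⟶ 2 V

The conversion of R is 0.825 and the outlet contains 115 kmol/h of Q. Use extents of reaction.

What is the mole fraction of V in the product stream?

0.329

Conversion of R: R consumed = 1ξ₁ = 0.825 × 183 → ξ₁ = 151 kmol/h.
Q balance: n_Q = 0 + 1ξ₁ − 1ξ₂ = 115 → ξ₂ = (1·151 − 115)/1 = 35.97 kmol/h.
Outlet amounts (n = n₀ + Σ ν·ξ):
  R: 183 − 1(151) = 32.03
  Q: 0 + 1(151) − 1(35.97) = 115
  V: 0 + 2(35.97) = 71.95
Total out = 219 kmol/h; y_V = 71.95 / 219 = 0.3286.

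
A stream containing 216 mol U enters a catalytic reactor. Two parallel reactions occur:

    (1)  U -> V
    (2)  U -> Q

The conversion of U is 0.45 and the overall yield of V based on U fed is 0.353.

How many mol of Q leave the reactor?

21 mol

Yield of V: 1ξ₁ / 216 = 0.353 → ξ₁ = 76.25 mol.
Conversion of U: 1ξ₁ + 1ξ₂ = 0.45 × 216 = 97.2 → ξ₂ = 20.95 mol.
Outlet amounts (n = n₀ + Σ ν·ξ):
  U: 216 − 1(76.25) − 1(20.95) = 118.8
  V: 0 + 1(76.25) = 76.25
  Q: 0 + 1(20.95) = 20.95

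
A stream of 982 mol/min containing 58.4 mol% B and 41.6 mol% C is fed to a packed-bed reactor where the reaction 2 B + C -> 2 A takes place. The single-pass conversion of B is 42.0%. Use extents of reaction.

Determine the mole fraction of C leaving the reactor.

B reacted = 0.42 × 573.5 = 240.9 mol/min; ν_B = −2, so ξ = 240.9/2 = 120.4 mol/min.
Outlet amounts (n = n₀ + ν ξ):
  B: 573.5 − 2(120.4) = 332.6
  C: 408.5 − 1(120.4) = 288.1
  A: 0 + 2(120.4) = 240.9
Total out = 861.6 mol/min; y_C = 288.1 / 861.6 = 0.3344.

0.334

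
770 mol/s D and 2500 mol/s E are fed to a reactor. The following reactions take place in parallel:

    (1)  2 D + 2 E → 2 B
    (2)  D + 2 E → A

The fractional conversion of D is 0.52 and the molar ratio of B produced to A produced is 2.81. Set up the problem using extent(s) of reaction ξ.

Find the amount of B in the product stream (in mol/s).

Conversion of D: D consumed = 0.52 × 770 = 400.4 mol/s = 2ξ₁ + 1ξ₂.
Selectivity: 2ξ₁ / (1ξ₂) = 2.81 → ξ₁ = 1.405 ξ₂.
Substitute: (2·1.405 + 1) ξ₂ = 400.4 → ξ₂ = 105.1 mol/s, ξ₁ = 147.7 mol/s.
Outlet amounts (n = n₀ + Σ ν·ξ):
  D: 770 − 2(147.7) − 1(105.1) = 369.6
  E: 2500 − 2(147.7) − 2(105.1) = 1995
  B: 0 + 2(147.7) = 295.3
  A: 0 + 1(105.1) = 105.1

295 mol/s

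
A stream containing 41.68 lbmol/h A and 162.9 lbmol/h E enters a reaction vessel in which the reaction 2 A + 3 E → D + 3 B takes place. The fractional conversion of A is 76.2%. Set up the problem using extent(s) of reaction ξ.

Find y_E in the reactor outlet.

A reacted = 0.762 × 41.68 = 31.76 lbmol/h; ν_A = −2, so ξ = 31.76/2 = 15.88 lbmol/h.
Outlet amounts (n = n₀ + ν ξ):
  A: 41.68 − 2(15.88) = 9.92
  E: 162.9 − 3(15.88) = 115.3
  D: 0 + 1(15.88) = 15.88
  B: 0 + 3(15.88) = 47.64
Total out = 188.7 lbmol/h; y_E = 115.3 / 188.7 = 0.6108.

0.611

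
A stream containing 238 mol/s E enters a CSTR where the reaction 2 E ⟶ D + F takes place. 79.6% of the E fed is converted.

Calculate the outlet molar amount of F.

E reacted = 0.796 × 238 = 189.4 mol/s; ν_E = −2, so ξ = 189.4/2 = 94.72 mol/s.
Outlet amounts (n = n₀ + ν ξ):
  E: 238 − 2(94.72) = 48.55
  D: 0 + 1(94.72) = 94.72
  F: 0 + 1(94.72) = 94.72

94.7 mol/s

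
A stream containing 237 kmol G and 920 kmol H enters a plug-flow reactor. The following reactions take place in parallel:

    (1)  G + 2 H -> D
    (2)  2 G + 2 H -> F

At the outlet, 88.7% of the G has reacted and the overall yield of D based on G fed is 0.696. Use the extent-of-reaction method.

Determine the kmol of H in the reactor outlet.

545 kmol

Yield of D: 1ξ₁ / 237 = 0.696 → ξ₁ = 165 kmol.
Conversion of G: 1ξ₁ + 2ξ₂ = 0.887 × 237 = 210.2 → ξ₂ = 22.63 kmol.
Outlet amounts (n = n₀ + Σ ν·ξ):
  G: 237 − 1(165) − 2(22.63) = 26.78
  H: 920 − 2(165) − 2(22.63) = 544.8
  D: 0 + 1(165) = 165
  F: 0 + 1(22.63) = 22.63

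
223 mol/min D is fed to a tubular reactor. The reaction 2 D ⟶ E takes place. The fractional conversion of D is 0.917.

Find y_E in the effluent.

0.847

D reacted = 0.917 × 223 = 204.5 mol/min; ν_D = −2, so ξ = 204.5/2 = 102.2 mol/min.
Outlet amounts (n = n₀ + ν ξ):
  D: 223 − 2(102.2) = 18.51
  E: 0 + 1(102.2) = 102.2
Total out = 120.8 mol/min; y_E = 102.2 / 120.8 = 0.8467.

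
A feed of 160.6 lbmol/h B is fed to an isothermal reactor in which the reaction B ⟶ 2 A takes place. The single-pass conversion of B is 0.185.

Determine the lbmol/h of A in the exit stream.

B reacted = 0.185 × 160.6 = 29.71 lbmol/h; ν_B = −1, so ξ = 29.71/1 = 29.71 lbmol/h.
Outlet amounts (n = n₀ + ν ξ):
  B: 160.6 − 1(29.71) = 130.9
  A: 0 + 2(29.71) = 59.42

59.4 lbmol/h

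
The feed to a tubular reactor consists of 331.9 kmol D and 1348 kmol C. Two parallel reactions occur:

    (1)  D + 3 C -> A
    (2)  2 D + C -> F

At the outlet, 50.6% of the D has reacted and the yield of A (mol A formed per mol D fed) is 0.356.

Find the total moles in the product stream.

1280 kmol

Yield of A: 1ξ₁ / 331.9 = 0.356 → ξ₁ = 118.2 kmol.
Conversion of D: 1ξ₁ + 2ξ₂ = 0.506 × 331.9 = 167.9 → ξ₂ = 24.89 kmol.
Outlet amounts (n = n₀ + Σ ν·ξ):
  D: 331.9 − 1(118.2) − 2(24.89) = 164
  C: 1348 − 3(118.2) − 1(24.89) = 968.6
  A: 0 + 1(118.2) = 118.2
  F: 0 + 1(24.89) = 24.89
Total out = 164 + 968.6 + 118.2 + 24.89 = 1276 kmol.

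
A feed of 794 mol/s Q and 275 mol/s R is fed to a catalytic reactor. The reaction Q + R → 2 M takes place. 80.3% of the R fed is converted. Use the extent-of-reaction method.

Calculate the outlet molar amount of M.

442 mol/s

R reacted = 0.803 × 275 = 220.8 mol/s; ν_R = −1, so ξ = 220.8/1 = 220.8 mol/s.
Outlet amounts (n = n₀ + ν ξ):
  Q: 794 − 1(220.8) = 573.2
  R: 275 − 1(220.8) = 54.17
  M: 0 + 2(220.8) = 441.7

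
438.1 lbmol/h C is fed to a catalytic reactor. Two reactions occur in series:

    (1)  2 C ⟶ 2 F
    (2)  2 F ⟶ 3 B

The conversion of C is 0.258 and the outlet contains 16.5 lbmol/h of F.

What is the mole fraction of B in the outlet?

0.298

Conversion of C: C consumed = 2ξ₁ = 0.258 × 438.1 → ξ₁ = 56.51 lbmol/h.
F balance: n_F = 0 + 2ξ₁ − 2ξ₂ = 16.5 → ξ₂ = (2·56.51 − 16.5)/2 = 48.26 lbmol/h.
Outlet amounts (n = n₀ + Σ ν·ξ):
  C: 438.1 − 2(56.51) = 325.1
  F: 0 + 2(56.51) − 2(48.26) = 16.5
  B: 0 + 3(48.26) = 144.8
Total out = 486.4 lbmol/h; y_B = 144.8 / 486.4 = 0.2977.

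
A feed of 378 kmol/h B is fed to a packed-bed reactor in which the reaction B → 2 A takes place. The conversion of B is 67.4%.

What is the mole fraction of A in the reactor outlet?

0.805

B reacted = 0.674 × 378 = 254.8 kmol/h; ν_B = −1, so ξ = 254.8/1 = 254.8 kmol/h.
Outlet amounts (n = n₀ + ν ξ):
  B: 378 − 1(254.8) = 123.2
  A: 0 + 2(254.8) = 509.5
Total out = 632.8 kmol/h; y_A = 509.5 / 632.8 = 0.8053.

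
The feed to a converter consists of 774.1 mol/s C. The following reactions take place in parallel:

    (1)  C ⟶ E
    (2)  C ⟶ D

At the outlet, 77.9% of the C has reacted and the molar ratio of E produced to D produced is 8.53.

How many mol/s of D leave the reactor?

Conversion of C: C consumed = 0.779 × 774.1 = 603 mol/s = 1ξ₁ + 1ξ₂.
Selectivity: 1ξ₁ / (1ξ₂) = 8.53 → ξ₁ = 8.53 ξ₂.
Substitute: (1·8.53 + 1) ξ₂ = 603 → ξ₂ = 63.28 mol/s, ξ₁ = 539.7 mol/s.
Outlet amounts (n = n₀ + Σ ν·ξ):
  C: 774.1 − 1(539.7) − 1(63.28) = 171.1
  E: 0 + 1(539.7) = 539.7
  D: 0 + 1(63.28) = 63.28

63.3 mol/s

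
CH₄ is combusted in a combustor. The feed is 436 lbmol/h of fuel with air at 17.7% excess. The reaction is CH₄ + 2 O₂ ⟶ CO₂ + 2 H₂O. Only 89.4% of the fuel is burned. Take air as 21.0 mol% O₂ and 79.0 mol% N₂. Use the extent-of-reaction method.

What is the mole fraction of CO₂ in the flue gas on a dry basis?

Stoichiometric O₂ = 2 × 436 = 872 lbmol/h; O₂ fed = 872 × 1.177 = 1026 lbmol/h.
N₂ fed = 1026 × 79/21 = 3861 lbmol/h.
Fuel reacted = 0.894 × 436 → ξ = 389.8 lbmol/h.
Outlet (n = n₀ + ν ξ):
  CH₄: 436 − 1(389.8) = 46.22
  O₂: 1026 − 2(389.8) = 246.8
  N₂: 3861 (inert)
  CO₂: 0 + 1(389.8) = 389.8
  H₂O: 0 + 2(389.8) = 779.6
Dry total = 4544 lbmol/h; y_CO₂ (dry) = 389.8 / 4544 = 0.08578.

0.0858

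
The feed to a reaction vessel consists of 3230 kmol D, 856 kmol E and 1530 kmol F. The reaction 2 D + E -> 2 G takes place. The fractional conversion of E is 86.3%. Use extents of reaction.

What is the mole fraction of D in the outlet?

E reacted = 0.863 × 856 = 738.7 kmol; ν_E = −1, so ξ = 738.7/1 = 738.7 kmol.
Outlet amounts (n = n₀ + ν ξ):
  D: 3230 − 2(738.7) = 1753
  E: 856 − 1(738.7) = 117.3
  G: 0 + 2(738.7) = 1477
  F: 1530 (inert)
Total out = 4877 kmol; y_D = 1753 / 4877 = 0.3593.

0.359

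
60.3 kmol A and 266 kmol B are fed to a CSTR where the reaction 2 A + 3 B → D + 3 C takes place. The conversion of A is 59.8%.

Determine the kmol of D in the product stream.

A reacted = 0.598 × 60.3 = 36.06 kmol; ν_A = −2, so ξ = 36.06/2 = 18.03 kmol.
Outlet amounts (n = n₀ + ν ξ):
  A: 60.3 − 2(18.03) = 24.24
  B: 266 − 3(18.03) = 211.9
  D: 0 + 1(18.03) = 18.03
  C: 0 + 3(18.03) = 54.09

18 kmol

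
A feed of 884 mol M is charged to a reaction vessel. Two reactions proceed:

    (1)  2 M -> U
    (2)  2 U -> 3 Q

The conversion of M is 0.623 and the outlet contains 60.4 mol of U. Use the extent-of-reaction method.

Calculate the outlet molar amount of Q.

322 mol

Conversion of M: M consumed = 2ξ₁ = 0.623 × 884 → ξ₁ = 275.4 mol.
U balance: n_U = 0 + 1ξ₁ − 2ξ₂ = 60.4 → ξ₂ = (1·275.4 − 60.4)/2 = 107.5 mol.
Outlet amounts (n = n₀ + Σ ν·ξ):
  M: 884 − 2(275.4) = 333.3
  U: 0 + 1(275.4) − 2(107.5) = 60.4
  Q: 0 + 3(107.5) = 322.4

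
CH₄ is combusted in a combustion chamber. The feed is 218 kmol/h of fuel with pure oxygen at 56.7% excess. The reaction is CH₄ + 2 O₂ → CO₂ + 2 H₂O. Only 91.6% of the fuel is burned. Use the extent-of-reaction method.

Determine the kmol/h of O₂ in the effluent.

284 kmol/h

Stoichiometric O₂ = 2 × 218 = 436 kmol/h; O₂ fed = 436 × 1.567 = 683.2 kmol/h.
Fuel reacted = 0.916 × 218 → ξ = 199.7 kmol/h.
Outlet (n = n₀ + ν ξ):
  CH₄: 218 − 1(199.7) = 18.31
  O₂: 683.2 − 2(199.7) = 283.8
  CO₂: 0 + 1(199.7) = 199.7
  H₂O: 0 + 2(199.7) = 399.4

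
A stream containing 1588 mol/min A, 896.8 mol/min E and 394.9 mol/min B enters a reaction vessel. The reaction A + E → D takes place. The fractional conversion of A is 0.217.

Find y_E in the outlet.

0.218

A reacted = 0.217 × 1588 = 344.6 mol/min; ν_A = −1, so ξ = 344.6/1 = 344.6 mol/min.
Outlet amounts (n = n₀ + ν ξ):
  A: 1588 − 1(344.6) = 1243
  E: 896.8 − 1(344.6) = 552.2
  D: 0 + 1(344.6) = 344.6
  B: 394.9 (inert)
Total out = 2535 mol/min; y_E = 552.2 / 2535 = 0.2178.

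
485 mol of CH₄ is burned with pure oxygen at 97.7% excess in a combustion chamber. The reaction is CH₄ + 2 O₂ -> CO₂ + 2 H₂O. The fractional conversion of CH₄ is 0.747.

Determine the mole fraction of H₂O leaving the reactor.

0.302

Stoichiometric O₂ = 2 × 485 = 970 mol; O₂ fed = 970 × 1.977 = 1918 mol.
Fuel reacted = 0.747 × 485 → ξ = 362.3 mol.
Outlet (n = n₀ + ν ξ):
  CH₄: 485 − 1(362.3) = 122.7
  O₂: 1918 − 2(362.3) = 1193
  CO₂: 0 + 1(362.3) = 362.3
  H₂O: 0 + 2(362.3) = 724.6
Total out = 2403 mol; y_H₂O = 724.6 / 2403 = 0.3016.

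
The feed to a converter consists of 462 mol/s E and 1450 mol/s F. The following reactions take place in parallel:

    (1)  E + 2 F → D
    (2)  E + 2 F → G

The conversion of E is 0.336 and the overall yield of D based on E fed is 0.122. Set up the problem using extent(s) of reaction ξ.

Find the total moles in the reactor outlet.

1600 mol/s

Yield of D: 1ξ₁ / 462 = 0.122 → ξ₁ = 56.36 mol/s.
Conversion of E: 1ξ₁ + 1ξ₂ = 0.336 × 462 = 155.2 → ξ₂ = 98.87 mol/s.
Outlet amounts (n = n₀ + Σ ν·ξ):
  E: 462 − 1(56.36) − 1(98.87) = 306.8
  F: 1450 − 2(56.36) − 2(98.87) = 1140
  D: 0 + 1(56.36) = 56.36
  G: 0 + 1(98.87) = 98.87
Total out = 306.8 + 1140 + 56.36 + 98.87 = 1602 mol/s.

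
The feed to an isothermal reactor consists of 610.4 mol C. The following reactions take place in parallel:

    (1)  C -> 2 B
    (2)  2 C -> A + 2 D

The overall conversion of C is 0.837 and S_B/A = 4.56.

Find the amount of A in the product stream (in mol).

Conversion of C: C consumed = 0.837 × 610.4 = 510.9 mol = 1ξ₁ + 2ξ₂.
Selectivity: 2ξ₁ / (1ξ₂) = 4.56 → ξ₁ = 2.28 ξ₂.
Substitute: (1·2.28 + 2) ξ₂ = 510.9 → ξ₂ = 119.4 mol, ξ₁ = 272.2 mol.
Outlet amounts (n = n₀ + Σ ν·ξ):
  C: 610.4 − 1(272.2) − 2(119.4) = 99.5
  B: 0 + 2(272.2) = 544.3
  A: 0 + 1(119.4) = 119.4
  D: 0 + 2(119.4) = 238.7

119 mol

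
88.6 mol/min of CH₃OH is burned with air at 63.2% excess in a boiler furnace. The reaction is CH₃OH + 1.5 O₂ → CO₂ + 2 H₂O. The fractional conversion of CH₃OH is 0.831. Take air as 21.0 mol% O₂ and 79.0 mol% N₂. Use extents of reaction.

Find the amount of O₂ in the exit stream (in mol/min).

Stoichiometric O₂ = 1.5 × 88.6 = 132.9 mol/min; O₂ fed = 132.9 × 1.632 = 216.9 mol/min.
N₂ fed = 216.9 × 79/21 = 815.9 mol/min.
Fuel reacted = 0.831 × 88.6 → ξ = 73.63 mol/min.
Outlet (n = n₀ + ν ξ):
  CH₃OH: 88.6 − 1(73.63) = 14.97
  O₂: 216.9 − 1.5(73.63) = 106.5
  N₂: 815.9 (inert)
  CO₂: 0 + 1(73.63) = 73.63
  H₂O: 0 + 2(73.63) = 147.3

106 mol/min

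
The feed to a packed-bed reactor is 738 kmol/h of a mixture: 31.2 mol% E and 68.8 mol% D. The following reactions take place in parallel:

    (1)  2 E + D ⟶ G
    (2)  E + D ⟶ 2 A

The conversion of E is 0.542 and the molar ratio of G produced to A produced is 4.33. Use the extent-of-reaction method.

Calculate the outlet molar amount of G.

Conversion of E: E consumed = 0.542 × 230.3 = 124.8 kmol/h = 2ξ₁ + 1ξ₂.
Selectivity: 1ξ₁ / (2ξ₂) = 4.33 → ξ₁ = 8.66 ξ₂.
Substitute: (2·8.66 + 1) ξ₂ = 124.8 → ξ₂ = 6.812 kmol/h, ξ₁ = 58.99 kmol/h.
Outlet amounts (n = n₀ + Σ ν·ξ):
  E: 230.3 − 2(58.99) − 1(6.812) = 105.5
  D: 507.7 − 1(58.99) − 1(6.812) = 441.9
  G: 0 + 1(58.99) = 58.99
  A: 0 + 2(6.812) = 13.62

59 kmol/h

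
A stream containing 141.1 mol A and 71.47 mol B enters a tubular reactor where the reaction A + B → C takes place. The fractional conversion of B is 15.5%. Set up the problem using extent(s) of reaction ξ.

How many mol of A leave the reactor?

130 mol

B reacted = 0.155 × 71.47 = 11.08 mol; ν_B = −1, so ξ = 11.08/1 = 11.08 mol.
Outlet amounts (n = n₀ + ν ξ):
  A: 141.1 − 1(11.08) = 130
  B: 71.47 − 1(11.08) = 60.39
  C: 0 + 1(11.08) = 11.08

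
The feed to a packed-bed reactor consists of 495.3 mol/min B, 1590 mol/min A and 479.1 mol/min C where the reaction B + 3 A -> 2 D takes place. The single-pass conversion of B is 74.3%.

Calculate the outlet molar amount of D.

736 mol/min

B reacted = 0.743 × 495.3 = 368 mol/min; ν_B = −1, so ξ = 368/1 = 368 mol/min.
Outlet amounts (n = n₀ + ν ξ):
  B: 495.3 − 1(368) = 127.3
  A: 1590 − 3(368) = 486
  D: 0 + 2(368) = 736
  C: 479.1 (inert)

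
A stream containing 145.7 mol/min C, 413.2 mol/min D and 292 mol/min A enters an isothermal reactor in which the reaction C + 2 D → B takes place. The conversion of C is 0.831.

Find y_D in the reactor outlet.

C reacted = 0.831 × 145.7 = 121.1 mol/min; ν_C = −1, so ξ = 121.1/1 = 121.1 mol/min.
Outlet amounts (n = n₀ + ν ξ):
  C: 145.7 − 1(121.1) = 24.62
  D: 413.2 − 2(121.1) = 171
  B: 0 + 1(121.1) = 121.1
  A: 292 (inert)
Total out = 608.7 mol/min; y_D = 171 / 608.7 = 0.281.

0.281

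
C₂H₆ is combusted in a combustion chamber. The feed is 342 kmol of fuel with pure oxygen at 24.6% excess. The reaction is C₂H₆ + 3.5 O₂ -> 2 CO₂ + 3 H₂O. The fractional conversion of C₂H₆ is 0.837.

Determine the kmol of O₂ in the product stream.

Stoichiometric O₂ = 3.5 × 342 = 1197 kmol; O₂ fed = 1197 × 1.246 = 1491 kmol.
Fuel reacted = 0.837 × 342 → ξ = 286.3 kmol.
Outlet (n = n₀ + ν ξ):
  C₂H₆: 342 − 1(286.3) = 55.75
  O₂: 1491 − 3.5(286.3) = 489.6
  CO₂: 0 + 2(286.3) = 572.5
  H₂O: 0 + 3(286.3) = 858.8

490 kmol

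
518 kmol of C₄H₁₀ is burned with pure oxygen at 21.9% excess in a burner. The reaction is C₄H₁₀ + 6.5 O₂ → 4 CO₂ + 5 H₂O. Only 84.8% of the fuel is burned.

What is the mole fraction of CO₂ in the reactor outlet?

0.333

Stoichiometric O₂ = 6.5 × 518 = 3367 kmol; O₂ fed = 3367 × 1.219 = 4104 kmol.
Fuel reacted = 0.848 × 518 → ξ = 439.3 kmol.
Outlet (n = n₀ + ν ξ):
  C₄H₁₀: 518 − 1(439.3) = 78.74
  O₂: 4104 − 6.5(439.3) = 1249
  CO₂: 0 + 4(439.3) = 1757
  H₂O: 0 + 5(439.3) = 2196
Total out = 5281 kmol; y_CO₂ = 1757 / 5281 = 0.3327.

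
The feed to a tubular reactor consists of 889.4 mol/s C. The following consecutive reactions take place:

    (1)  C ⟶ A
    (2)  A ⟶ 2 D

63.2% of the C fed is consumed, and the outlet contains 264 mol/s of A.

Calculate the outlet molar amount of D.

Conversion of C: C consumed = 1ξ₁ = 0.632 × 889.4 → ξ₁ = 562.1 mol/s.
A balance: n_A = 0 + 1ξ₁ − 1ξ₂ = 264 → ξ₂ = (1·562.1 − 264)/1 = 298.1 mol/s.
Outlet amounts (n = n₀ + Σ ν·ξ):
  C: 889.4 − 1(562.1) = 327.3
  A: 0 + 1(562.1) − 1(298.1) = 264
  D: 0 + 2(298.1) = 596.2

596 mol/s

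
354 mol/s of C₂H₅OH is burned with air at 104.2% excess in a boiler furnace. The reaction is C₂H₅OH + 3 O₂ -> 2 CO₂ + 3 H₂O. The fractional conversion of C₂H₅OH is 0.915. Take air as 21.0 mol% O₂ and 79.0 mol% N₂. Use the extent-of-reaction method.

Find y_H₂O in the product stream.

0.0883

Stoichiometric O₂ = 3 × 354 = 1062 mol/s; O₂ fed = 1062 × 2.042 = 2169 mol/s.
N₂ fed = 2169 × 79/21 = 8158 mol/s.
Fuel reacted = 0.915 × 354 → ξ = 323.9 mol/s.
Outlet (n = n₀ + ν ξ):
  C₂H₅OH: 354 − 1(323.9) = 30.09
  O₂: 2169 − 3(323.9) = 1197
  N₂: 8158 (inert)
  CO₂: 0 + 2(323.9) = 647.8
  H₂O: 0 + 3(323.9) = 971.7
Total out = 11000 mol/s; y_H₂O = 971.7 / 11000 = 0.0883.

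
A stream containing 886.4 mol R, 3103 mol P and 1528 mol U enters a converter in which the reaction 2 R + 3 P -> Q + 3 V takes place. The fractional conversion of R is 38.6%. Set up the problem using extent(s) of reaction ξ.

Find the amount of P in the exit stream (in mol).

2590 mol

R reacted = 0.386 × 886.4 = 342.2 mol; ν_R = −2, so ξ = 342.2/2 = 171.1 mol.
Outlet amounts (n = n₀ + ν ξ):
  R: 886.4 − 2(171.1) = 544.2
  P: 3103 − 3(171.1) = 2590
  Q: 0 + 1(171.1) = 171.1
  V: 0 + 3(171.1) = 513.2
  U: 1528 (inert)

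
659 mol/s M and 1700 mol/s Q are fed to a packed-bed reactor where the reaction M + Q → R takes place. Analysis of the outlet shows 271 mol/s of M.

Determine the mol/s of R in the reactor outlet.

388 mol/s

For M: n = n₀ − 1ξ → 271 = 659 − 1ξ, giving ξ = 388 mol/s.
Outlet amounts (n = n₀ + ν ξ):
  M: 659 − 1(388) = 271
  Q: 1700 − 1(388) = 1312
  R: 0 + 1(388) = 388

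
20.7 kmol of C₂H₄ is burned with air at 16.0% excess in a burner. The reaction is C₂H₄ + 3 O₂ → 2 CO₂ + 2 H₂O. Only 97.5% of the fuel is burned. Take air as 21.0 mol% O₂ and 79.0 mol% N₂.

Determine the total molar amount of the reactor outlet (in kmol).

Stoichiometric O₂ = 3 × 20.7 = 62.1 kmol; O₂ fed = 62.1 × 1.160 = 72.04 kmol.
N₂ fed = 72.04 × 79/21 = 271 kmol.
Fuel reacted = 0.975 × 20.7 → ξ = 20.18 kmol.
Outlet (n = n₀ + ν ξ):
  C₂H₄: 20.7 − 1(20.18) = 0.5175
  O₂: 72.04 − 3(20.18) = 11.49
  N₂: 271 (inert)
  CO₂: 0 + 2(20.18) = 40.36
  H₂O: 0 + 2(20.18) = 40.36
Total out = 0.5175 + 11.49 + 271 + 40.36 + 40.36 = 363.7 kmol.

364 kmol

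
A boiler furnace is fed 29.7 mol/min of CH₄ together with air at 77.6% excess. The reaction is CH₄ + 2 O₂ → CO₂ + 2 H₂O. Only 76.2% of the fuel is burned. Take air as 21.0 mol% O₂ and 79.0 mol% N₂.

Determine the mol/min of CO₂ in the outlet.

22.6 mol/min

Stoichiometric O₂ = 2 × 29.7 = 59.4 mol/min; O₂ fed = 59.4 × 1.776 = 105.5 mol/min.
N₂ fed = 105.5 × 79/21 = 396.9 mol/min.
Fuel reacted = 0.762 × 29.7 → ξ = 22.63 mol/min.
Outlet (n = n₀ + ν ξ):
  CH₄: 29.7 − 1(22.63) = 7.069
  O₂: 105.5 − 2(22.63) = 60.23
  N₂: 396.9 (inert)
  CO₂: 0 + 1(22.63) = 22.63
  H₂O: 0 + 2(22.63) = 45.26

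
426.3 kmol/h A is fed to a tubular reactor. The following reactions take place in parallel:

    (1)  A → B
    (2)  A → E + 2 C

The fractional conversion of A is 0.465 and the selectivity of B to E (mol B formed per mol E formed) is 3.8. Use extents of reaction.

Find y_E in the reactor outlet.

0.0812

Conversion of A: A consumed = 0.465 × 426.3 = 198.2 kmol/h = 1ξ₁ + 1ξ₂.
Selectivity: 1ξ₁ / (1ξ₂) = 3.8 → ξ₁ = 3.8 ξ₂.
Substitute: (1·3.8 + 1) ξ₂ = 198.2 → ξ₂ = 41.3 kmol/h, ξ₁ = 156.9 kmol/h.
Outlet amounts (n = n₀ + Σ ν·ξ):
  A: 426.3 − 1(156.9) − 1(41.3) = 228.1
  B: 0 + 1(156.9) = 156.9
  E: 0 + 1(41.3) = 41.3
  C: 0 + 2(41.3) = 82.6
Total out = 508.9 kmol/h; y_E = 41.3 / 508.9 = 0.08115.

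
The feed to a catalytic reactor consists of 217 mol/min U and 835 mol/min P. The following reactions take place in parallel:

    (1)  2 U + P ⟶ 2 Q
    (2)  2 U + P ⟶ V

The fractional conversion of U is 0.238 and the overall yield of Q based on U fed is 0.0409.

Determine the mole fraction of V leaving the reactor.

Yield of Q: 2ξ₁ / 217 = 0.0409 → ξ₁ = 4.438 mol/min.
Conversion of U: 2ξ₁ + 2ξ₂ = 0.238 × 217 = 51.65 → ξ₂ = 21.39 mol/min.
Outlet amounts (n = n₀ + Σ ν·ξ):
  U: 217 − 2(4.438) − 2(21.39) = 165.4
  P: 835 − 1(4.438) − 1(21.39) = 809.2
  Q: 0 + 2(4.438) = 8.875
  V: 0 + 1(21.39) = 21.39
Total out = 1005 mol/min; y_V = 21.39 / 1005 = 0.02128.

0.0213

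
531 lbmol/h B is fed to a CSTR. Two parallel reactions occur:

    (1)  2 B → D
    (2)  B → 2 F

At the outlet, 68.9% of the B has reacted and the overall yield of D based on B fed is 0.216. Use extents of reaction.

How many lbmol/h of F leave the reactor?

Yield of D: 1ξ₁ / 531 = 0.216 → ξ₁ = 114.7 lbmol/h.
Conversion of B: 2ξ₁ + 1ξ₂ = 0.689 × 531 = 365.9 → ξ₂ = 136.5 lbmol/h.
Outlet amounts (n = n₀ + Σ ν·ξ):
  B: 531 − 2(114.7) − 1(136.5) = 165.1
  D: 0 + 1(114.7) = 114.7
  F: 0 + 2(136.5) = 272.9

273 lbmol/h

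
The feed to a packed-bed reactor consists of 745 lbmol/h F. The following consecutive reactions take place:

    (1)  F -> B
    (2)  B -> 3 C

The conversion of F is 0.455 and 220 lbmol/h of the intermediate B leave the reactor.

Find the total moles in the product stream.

983 lbmol/h

Conversion of F: F consumed = 1ξ₁ = 0.455 × 745 → ξ₁ = 339 lbmol/h.
B balance: n_B = 0 + 1ξ₁ − 1ξ₂ = 220 → ξ₂ = (1·339 − 220)/1 = 119 lbmol/h.
Outlet amounts (n = n₀ + Σ ν·ξ):
  F: 745 − 1(339) = 406
  B: 0 + 1(339) − 1(119) = 220
  C: 0 + 3(119) = 356.9
Total out = 406 + 220 + 356.9 = 983 lbmol/h.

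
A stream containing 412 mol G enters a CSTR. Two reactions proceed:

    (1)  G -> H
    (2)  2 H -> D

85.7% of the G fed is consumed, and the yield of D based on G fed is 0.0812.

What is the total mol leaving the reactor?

Conversion of G: G consumed = 1ξ₁ = 0.857 × 412 → ξ₁ = 353.1 mol.
Yield of D: 1ξ₂ / 412 = 0.0812 → ξ₂ = 33.45 mol.
Outlet amounts (n = n₀ + Σ ν·ξ):
  G: 412 − 1(353.1) = 58.92
  H: 0 + 1(353.1) − 2(33.45) = 286.2
  D: 0 + 1(33.45) = 33.45
Total out = 58.92 + 286.2 + 33.45 = 378.5 mol.

379 mol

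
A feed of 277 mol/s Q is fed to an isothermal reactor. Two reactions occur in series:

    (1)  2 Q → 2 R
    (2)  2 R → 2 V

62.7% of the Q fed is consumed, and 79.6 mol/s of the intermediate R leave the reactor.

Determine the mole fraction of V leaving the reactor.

Conversion of Q: Q consumed = 2ξ₁ = 0.627 × 277 → ξ₁ = 86.84 mol/s.
R balance: n_R = 0 + 2ξ₁ − 2ξ₂ = 79.6 → ξ₂ = (2·86.84 − 79.6)/2 = 47.04 mol/s.
Outlet amounts (n = n₀ + Σ ν·ξ):
  Q: 277 − 2(86.84) = 103.3
  R: 0 + 2(86.84) − 2(47.04) = 79.6
  V: 0 + 2(47.04) = 94.08
Total out = 277 mol/s; y_V = 94.08 / 277 = 0.3396.

0.34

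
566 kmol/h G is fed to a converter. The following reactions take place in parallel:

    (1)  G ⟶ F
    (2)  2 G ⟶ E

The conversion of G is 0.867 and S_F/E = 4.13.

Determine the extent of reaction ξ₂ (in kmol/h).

ξ₂ = 80.1 kmol/h

Conversion of G: G consumed = 0.867 × 566 = 490.7 kmol/h = 1ξ₁ + 2ξ₂.
Selectivity: 1ξ₁ / (1ξ₂) = 4.13 → ξ₁ = 4.13 ξ₂.
Substitute: (1·4.13 + 2) ξ₂ = 490.7 → ξ₂ = 80.05 kmol/h, ξ₁ = 330.6 kmol/h.
Outlet amounts (n = n₀ + Σ ν·ξ):
  G: 566 − 1(330.6) − 2(80.05) = 75.28
  F: 0 + 1(330.6) = 330.6
  E: 0 + 1(80.05) = 80.05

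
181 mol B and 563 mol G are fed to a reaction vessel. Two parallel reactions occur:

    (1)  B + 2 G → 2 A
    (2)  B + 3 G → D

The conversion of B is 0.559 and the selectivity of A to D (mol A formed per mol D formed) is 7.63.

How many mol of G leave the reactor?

Conversion of B: B consumed = 0.559 × 181 = 101.2 mol = 1ξ₁ + 1ξ₂.
Selectivity: 2ξ₁ / (1ξ₂) = 7.63 → ξ₁ = 3.815 ξ₂.
Substitute: (1·3.815 + 1) ξ₂ = 101.2 → ξ₂ = 21.01 mol, ξ₁ = 80.17 mol.
Outlet amounts (n = n₀ + Σ ν·ξ):
  B: 181 − 1(80.17) − 1(21.01) = 79.82
  G: 563 − 2(80.17) − 3(21.01) = 339.6
  A: 0 + 2(80.17) = 160.3
  D: 0 + 1(21.01) = 21.01

340 mol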